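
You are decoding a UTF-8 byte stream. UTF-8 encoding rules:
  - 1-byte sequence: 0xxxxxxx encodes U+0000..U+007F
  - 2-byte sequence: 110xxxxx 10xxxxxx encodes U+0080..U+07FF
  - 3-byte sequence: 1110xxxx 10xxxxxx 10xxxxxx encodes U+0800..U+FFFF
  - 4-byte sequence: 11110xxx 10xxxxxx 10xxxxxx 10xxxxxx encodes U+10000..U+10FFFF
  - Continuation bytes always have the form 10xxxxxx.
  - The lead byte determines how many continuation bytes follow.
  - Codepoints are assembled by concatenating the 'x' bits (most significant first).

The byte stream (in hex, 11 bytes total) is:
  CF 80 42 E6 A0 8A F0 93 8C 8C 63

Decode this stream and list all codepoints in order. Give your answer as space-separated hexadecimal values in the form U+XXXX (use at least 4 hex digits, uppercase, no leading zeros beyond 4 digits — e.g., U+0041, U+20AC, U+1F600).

Answer: U+03C0 U+0042 U+680A U+1330C U+0063

Derivation:
Byte[0]=CF: 2-byte lead, need 1 cont bytes. acc=0xF
Byte[1]=80: continuation. acc=(acc<<6)|0x00=0x3C0
Completed: cp=U+03C0 (starts at byte 0)
Byte[2]=42: 1-byte ASCII. cp=U+0042
Byte[3]=E6: 3-byte lead, need 2 cont bytes. acc=0x6
Byte[4]=A0: continuation. acc=(acc<<6)|0x20=0x1A0
Byte[5]=8A: continuation. acc=(acc<<6)|0x0A=0x680A
Completed: cp=U+680A (starts at byte 3)
Byte[6]=F0: 4-byte lead, need 3 cont bytes. acc=0x0
Byte[7]=93: continuation. acc=(acc<<6)|0x13=0x13
Byte[8]=8C: continuation. acc=(acc<<6)|0x0C=0x4CC
Byte[9]=8C: continuation. acc=(acc<<6)|0x0C=0x1330C
Completed: cp=U+1330C (starts at byte 6)
Byte[10]=63: 1-byte ASCII. cp=U+0063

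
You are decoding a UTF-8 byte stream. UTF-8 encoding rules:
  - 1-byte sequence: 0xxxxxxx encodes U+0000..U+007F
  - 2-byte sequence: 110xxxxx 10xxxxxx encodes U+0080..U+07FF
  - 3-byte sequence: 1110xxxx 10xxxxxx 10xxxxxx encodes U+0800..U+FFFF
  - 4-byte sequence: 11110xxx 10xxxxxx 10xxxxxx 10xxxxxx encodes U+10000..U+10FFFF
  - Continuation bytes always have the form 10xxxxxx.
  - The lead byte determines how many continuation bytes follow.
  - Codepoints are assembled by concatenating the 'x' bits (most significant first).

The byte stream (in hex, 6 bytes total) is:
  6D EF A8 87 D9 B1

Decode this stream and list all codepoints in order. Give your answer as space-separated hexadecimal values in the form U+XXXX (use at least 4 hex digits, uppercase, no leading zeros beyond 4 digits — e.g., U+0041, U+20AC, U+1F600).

Byte[0]=6D: 1-byte ASCII. cp=U+006D
Byte[1]=EF: 3-byte lead, need 2 cont bytes. acc=0xF
Byte[2]=A8: continuation. acc=(acc<<6)|0x28=0x3E8
Byte[3]=87: continuation. acc=(acc<<6)|0x07=0xFA07
Completed: cp=U+FA07 (starts at byte 1)
Byte[4]=D9: 2-byte lead, need 1 cont bytes. acc=0x19
Byte[5]=B1: continuation. acc=(acc<<6)|0x31=0x671
Completed: cp=U+0671 (starts at byte 4)

Answer: U+006D U+FA07 U+0671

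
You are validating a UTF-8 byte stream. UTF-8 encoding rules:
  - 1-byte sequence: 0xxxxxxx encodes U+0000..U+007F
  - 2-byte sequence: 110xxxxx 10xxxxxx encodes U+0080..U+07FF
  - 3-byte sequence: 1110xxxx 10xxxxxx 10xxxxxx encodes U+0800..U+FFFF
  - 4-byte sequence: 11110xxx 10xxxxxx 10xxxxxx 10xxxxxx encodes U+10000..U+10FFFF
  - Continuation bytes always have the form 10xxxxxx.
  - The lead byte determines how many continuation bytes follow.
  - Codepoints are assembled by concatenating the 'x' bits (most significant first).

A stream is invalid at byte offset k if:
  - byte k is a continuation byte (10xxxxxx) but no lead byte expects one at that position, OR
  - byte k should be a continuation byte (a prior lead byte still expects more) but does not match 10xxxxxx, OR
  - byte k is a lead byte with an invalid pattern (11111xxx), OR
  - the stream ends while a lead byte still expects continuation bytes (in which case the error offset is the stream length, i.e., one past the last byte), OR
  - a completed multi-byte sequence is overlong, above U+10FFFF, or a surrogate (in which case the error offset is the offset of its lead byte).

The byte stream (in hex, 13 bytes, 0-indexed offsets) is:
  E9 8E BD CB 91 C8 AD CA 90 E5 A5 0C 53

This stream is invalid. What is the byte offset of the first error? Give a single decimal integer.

Answer: 11

Derivation:
Byte[0]=E9: 3-byte lead, need 2 cont bytes. acc=0x9
Byte[1]=8E: continuation. acc=(acc<<6)|0x0E=0x24E
Byte[2]=BD: continuation. acc=(acc<<6)|0x3D=0x93BD
Completed: cp=U+93BD (starts at byte 0)
Byte[3]=CB: 2-byte lead, need 1 cont bytes. acc=0xB
Byte[4]=91: continuation. acc=(acc<<6)|0x11=0x2D1
Completed: cp=U+02D1 (starts at byte 3)
Byte[5]=C8: 2-byte lead, need 1 cont bytes. acc=0x8
Byte[6]=AD: continuation. acc=(acc<<6)|0x2D=0x22D
Completed: cp=U+022D (starts at byte 5)
Byte[7]=CA: 2-byte lead, need 1 cont bytes. acc=0xA
Byte[8]=90: continuation. acc=(acc<<6)|0x10=0x290
Completed: cp=U+0290 (starts at byte 7)
Byte[9]=E5: 3-byte lead, need 2 cont bytes. acc=0x5
Byte[10]=A5: continuation. acc=(acc<<6)|0x25=0x165
Byte[11]=0C: expected 10xxxxxx continuation. INVALID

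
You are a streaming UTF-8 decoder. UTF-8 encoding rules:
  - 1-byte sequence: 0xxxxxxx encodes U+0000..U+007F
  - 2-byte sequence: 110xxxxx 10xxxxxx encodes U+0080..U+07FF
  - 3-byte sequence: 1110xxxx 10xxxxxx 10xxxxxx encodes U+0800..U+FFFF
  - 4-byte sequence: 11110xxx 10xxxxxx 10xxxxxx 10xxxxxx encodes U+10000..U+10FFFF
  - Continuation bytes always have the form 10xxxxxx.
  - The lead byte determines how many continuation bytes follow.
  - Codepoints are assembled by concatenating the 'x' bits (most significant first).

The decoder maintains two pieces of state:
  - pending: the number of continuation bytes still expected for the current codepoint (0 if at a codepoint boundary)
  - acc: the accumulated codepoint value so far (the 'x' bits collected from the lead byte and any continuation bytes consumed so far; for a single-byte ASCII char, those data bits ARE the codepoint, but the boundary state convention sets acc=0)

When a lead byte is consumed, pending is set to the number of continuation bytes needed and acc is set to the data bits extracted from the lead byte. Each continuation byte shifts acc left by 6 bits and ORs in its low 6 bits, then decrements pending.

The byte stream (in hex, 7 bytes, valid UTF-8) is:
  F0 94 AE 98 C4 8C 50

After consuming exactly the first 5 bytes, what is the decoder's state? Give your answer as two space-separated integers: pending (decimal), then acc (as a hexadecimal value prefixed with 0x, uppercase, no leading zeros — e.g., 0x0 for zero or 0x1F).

Answer: 1 0x4

Derivation:
Byte[0]=F0: 4-byte lead. pending=3, acc=0x0
Byte[1]=94: continuation. acc=(acc<<6)|0x14=0x14, pending=2
Byte[2]=AE: continuation. acc=(acc<<6)|0x2E=0x52E, pending=1
Byte[3]=98: continuation. acc=(acc<<6)|0x18=0x14B98, pending=0
Byte[4]=C4: 2-byte lead. pending=1, acc=0x4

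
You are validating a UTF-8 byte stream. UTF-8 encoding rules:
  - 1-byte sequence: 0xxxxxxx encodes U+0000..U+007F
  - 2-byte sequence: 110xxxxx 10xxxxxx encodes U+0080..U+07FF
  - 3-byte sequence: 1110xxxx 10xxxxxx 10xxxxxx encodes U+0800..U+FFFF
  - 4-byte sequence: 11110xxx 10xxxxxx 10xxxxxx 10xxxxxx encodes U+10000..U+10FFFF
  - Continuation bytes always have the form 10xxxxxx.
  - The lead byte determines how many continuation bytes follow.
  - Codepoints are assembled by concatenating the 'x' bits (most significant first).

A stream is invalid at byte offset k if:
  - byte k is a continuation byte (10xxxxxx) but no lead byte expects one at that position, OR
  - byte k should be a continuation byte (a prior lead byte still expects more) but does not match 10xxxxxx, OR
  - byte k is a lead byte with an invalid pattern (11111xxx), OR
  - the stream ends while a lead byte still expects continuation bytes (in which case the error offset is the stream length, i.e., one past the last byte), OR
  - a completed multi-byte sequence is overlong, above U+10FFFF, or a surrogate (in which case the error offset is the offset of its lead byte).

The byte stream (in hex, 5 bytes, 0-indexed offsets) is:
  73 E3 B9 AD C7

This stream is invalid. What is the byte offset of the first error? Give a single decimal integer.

Byte[0]=73: 1-byte ASCII. cp=U+0073
Byte[1]=E3: 3-byte lead, need 2 cont bytes. acc=0x3
Byte[2]=B9: continuation. acc=(acc<<6)|0x39=0xF9
Byte[3]=AD: continuation. acc=(acc<<6)|0x2D=0x3E6D
Completed: cp=U+3E6D (starts at byte 1)
Byte[4]=C7: 2-byte lead, need 1 cont bytes. acc=0x7
Byte[5]: stream ended, expected continuation. INVALID

Answer: 5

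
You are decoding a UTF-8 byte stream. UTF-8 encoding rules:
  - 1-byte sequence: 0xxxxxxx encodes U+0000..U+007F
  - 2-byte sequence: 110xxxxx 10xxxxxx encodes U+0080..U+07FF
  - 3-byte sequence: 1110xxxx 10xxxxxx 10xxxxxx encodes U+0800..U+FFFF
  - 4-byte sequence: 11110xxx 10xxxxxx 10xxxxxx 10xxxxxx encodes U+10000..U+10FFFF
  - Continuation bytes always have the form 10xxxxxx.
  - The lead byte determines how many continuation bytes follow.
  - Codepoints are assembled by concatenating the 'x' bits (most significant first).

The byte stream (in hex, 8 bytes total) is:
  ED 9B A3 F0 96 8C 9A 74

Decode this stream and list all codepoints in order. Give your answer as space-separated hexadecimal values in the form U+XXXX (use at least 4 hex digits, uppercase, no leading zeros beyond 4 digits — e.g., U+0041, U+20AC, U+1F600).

Answer: U+D6E3 U+1631A U+0074

Derivation:
Byte[0]=ED: 3-byte lead, need 2 cont bytes. acc=0xD
Byte[1]=9B: continuation. acc=(acc<<6)|0x1B=0x35B
Byte[2]=A3: continuation. acc=(acc<<6)|0x23=0xD6E3
Completed: cp=U+D6E3 (starts at byte 0)
Byte[3]=F0: 4-byte lead, need 3 cont bytes. acc=0x0
Byte[4]=96: continuation. acc=(acc<<6)|0x16=0x16
Byte[5]=8C: continuation. acc=(acc<<6)|0x0C=0x58C
Byte[6]=9A: continuation. acc=(acc<<6)|0x1A=0x1631A
Completed: cp=U+1631A (starts at byte 3)
Byte[7]=74: 1-byte ASCII. cp=U+0074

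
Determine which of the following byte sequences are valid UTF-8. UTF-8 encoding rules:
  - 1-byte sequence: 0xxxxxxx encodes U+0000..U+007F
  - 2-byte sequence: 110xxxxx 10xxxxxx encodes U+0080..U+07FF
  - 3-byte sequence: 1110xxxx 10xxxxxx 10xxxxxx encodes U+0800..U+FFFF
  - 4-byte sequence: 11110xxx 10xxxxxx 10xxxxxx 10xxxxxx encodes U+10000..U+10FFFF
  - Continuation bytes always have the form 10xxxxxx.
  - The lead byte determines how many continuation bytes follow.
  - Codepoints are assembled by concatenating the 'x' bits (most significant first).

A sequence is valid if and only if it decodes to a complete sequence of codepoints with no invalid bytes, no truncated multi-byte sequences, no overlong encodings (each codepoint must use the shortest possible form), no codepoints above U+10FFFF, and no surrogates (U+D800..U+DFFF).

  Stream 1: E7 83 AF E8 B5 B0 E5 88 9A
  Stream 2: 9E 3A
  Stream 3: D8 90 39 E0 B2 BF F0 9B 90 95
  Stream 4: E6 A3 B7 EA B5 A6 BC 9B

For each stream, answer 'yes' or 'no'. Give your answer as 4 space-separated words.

Answer: yes no yes no

Derivation:
Stream 1: decodes cleanly. VALID
Stream 2: error at byte offset 0. INVALID
Stream 3: decodes cleanly. VALID
Stream 4: error at byte offset 6. INVALID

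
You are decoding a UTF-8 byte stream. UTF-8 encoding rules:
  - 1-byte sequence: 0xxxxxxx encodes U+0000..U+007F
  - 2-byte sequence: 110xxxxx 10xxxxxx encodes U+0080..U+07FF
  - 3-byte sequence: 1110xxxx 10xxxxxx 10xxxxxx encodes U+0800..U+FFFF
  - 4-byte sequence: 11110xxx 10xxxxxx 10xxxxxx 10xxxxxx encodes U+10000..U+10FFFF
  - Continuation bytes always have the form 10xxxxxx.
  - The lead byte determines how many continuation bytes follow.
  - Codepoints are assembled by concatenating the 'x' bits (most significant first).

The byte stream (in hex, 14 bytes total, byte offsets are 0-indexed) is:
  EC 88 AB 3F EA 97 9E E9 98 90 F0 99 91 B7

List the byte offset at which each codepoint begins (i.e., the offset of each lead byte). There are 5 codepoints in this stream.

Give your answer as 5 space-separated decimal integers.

Byte[0]=EC: 3-byte lead, need 2 cont bytes. acc=0xC
Byte[1]=88: continuation. acc=(acc<<6)|0x08=0x308
Byte[2]=AB: continuation. acc=(acc<<6)|0x2B=0xC22B
Completed: cp=U+C22B (starts at byte 0)
Byte[3]=3F: 1-byte ASCII. cp=U+003F
Byte[4]=EA: 3-byte lead, need 2 cont bytes. acc=0xA
Byte[5]=97: continuation. acc=(acc<<6)|0x17=0x297
Byte[6]=9E: continuation. acc=(acc<<6)|0x1E=0xA5DE
Completed: cp=U+A5DE (starts at byte 4)
Byte[7]=E9: 3-byte lead, need 2 cont bytes. acc=0x9
Byte[8]=98: continuation. acc=(acc<<6)|0x18=0x258
Byte[9]=90: continuation. acc=(acc<<6)|0x10=0x9610
Completed: cp=U+9610 (starts at byte 7)
Byte[10]=F0: 4-byte lead, need 3 cont bytes. acc=0x0
Byte[11]=99: continuation. acc=(acc<<6)|0x19=0x19
Byte[12]=91: continuation. acc=(acc<<6)|0x11=0x651
Byte[13]=B7: continuation. acc=(acc<<6)|0x37=0x19477
Completed: cp=U+19477 (starts at byte 10)

Answer: 0 3 4 7 10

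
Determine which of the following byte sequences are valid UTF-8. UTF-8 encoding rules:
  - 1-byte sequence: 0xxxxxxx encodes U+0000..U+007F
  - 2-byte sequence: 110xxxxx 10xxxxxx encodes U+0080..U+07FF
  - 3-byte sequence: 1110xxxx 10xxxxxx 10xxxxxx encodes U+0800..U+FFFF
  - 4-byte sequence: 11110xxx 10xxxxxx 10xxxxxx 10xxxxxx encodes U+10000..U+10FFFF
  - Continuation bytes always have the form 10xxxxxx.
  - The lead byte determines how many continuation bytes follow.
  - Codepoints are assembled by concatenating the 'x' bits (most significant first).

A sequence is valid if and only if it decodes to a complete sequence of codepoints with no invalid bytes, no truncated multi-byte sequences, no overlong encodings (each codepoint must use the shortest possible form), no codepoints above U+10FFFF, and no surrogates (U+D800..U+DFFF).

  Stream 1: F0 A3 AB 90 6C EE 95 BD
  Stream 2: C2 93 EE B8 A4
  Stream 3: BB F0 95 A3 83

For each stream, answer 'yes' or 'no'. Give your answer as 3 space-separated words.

Stream 1: decodes cleanly. VALID
Stream 2: decodes cleanly. VALID
Stream 3: error at byte offset 0. INVALID

Answer: yes yes no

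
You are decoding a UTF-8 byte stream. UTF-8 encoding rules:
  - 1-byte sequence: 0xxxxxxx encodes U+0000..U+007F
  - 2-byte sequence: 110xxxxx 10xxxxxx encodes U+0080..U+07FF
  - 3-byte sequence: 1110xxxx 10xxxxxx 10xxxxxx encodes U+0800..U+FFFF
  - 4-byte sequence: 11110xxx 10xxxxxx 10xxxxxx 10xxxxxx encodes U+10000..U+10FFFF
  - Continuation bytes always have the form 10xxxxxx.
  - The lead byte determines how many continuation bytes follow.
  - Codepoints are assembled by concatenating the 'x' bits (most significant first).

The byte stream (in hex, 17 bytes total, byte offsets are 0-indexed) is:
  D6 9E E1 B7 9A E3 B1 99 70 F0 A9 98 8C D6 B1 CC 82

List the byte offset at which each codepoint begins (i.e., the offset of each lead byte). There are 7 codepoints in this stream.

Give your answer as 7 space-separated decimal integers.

Answer: 0 2 5 8 9 13 15

Derivation:
Byte[0]=D6: 2-byte lead, need 1 cont bytes. acc=0x16
Byte[1]=9E: continuation. acc=(acc<<6)|0x1E=0x59E
Completed: cp=U+059E (starts at byte 0)
Byte[2]=E1: 3-byte lead, need 2 cont bytes. acc=0x1
Byte[3]=B7: continuation. acc=(acc<<6)|0x37=0x77
Byte[4]=9A: continuation. acc=(acc<<6)|0x1A=0x1DDA
Completed: cp=U+1DDA (starts at byte 2)
Byte[5]=E3: 3-byte lead, need 2 cont bytes. acc=0x3
Byte[6]=B1: continuation. acc=(acc<<6)|0x31=0xF1
Byte[7]=99: continuation. acc=(acc<<6)|0x19=0x3C59
Completed: cp=U+3C59 (starts at byte 5)
Byte[8]=70: 1-byte ASCII. cp=U+0070
Byte[9]=F0: 4-byte lead, need 3 cont bytes. acc=0x0
Byte[10]=A9: continuation. acc=(acc<<6)|0x29=0x29
Byte[11]=98: continuation. acc=(acc<<6)|0x18=0xA58
Byte[12]=8C: continuation. acc=(acc<<6)|0x0C=0x2960C
Completed: cp=U+2960C (starts at byte 9)
Byte[13]=D6: 2-byte lead, need 1 cont bytes. acc=0x16
Byte[14]=B1: continuation. acc=(acc<<6)|0x31=0x5B1
Completed: cp=U+05B1 (starts at byte 13)
Byte[15]=CC: 2-byte lead, need 1 cont bytes. acc=0xC
Byte[16]=82: continuation. acc=(acc<<6)|0x02=0x302
Completed: cp=U+0302 (starts at byte 15)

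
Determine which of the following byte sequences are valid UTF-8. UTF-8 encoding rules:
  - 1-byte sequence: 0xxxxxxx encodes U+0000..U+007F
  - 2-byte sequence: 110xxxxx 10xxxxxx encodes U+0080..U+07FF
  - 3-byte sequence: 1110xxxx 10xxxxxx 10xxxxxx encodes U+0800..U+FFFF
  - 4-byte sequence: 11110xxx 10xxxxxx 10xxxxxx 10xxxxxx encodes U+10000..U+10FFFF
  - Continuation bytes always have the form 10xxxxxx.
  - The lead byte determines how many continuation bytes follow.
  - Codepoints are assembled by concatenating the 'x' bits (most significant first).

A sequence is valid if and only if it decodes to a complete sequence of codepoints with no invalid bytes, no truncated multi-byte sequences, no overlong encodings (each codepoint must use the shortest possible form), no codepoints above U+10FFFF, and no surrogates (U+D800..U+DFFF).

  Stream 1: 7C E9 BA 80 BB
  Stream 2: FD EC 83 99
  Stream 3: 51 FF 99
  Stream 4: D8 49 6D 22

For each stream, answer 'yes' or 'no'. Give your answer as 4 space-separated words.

Answer: no no no no

Derivation:
Stream 1: error at byte offset 4. INVALID
Stream 2: error at byte offset 0. INVALID
Stream 3: error at byte offset 1. INVALID
Stream 4: error at byte offset 1. INVALID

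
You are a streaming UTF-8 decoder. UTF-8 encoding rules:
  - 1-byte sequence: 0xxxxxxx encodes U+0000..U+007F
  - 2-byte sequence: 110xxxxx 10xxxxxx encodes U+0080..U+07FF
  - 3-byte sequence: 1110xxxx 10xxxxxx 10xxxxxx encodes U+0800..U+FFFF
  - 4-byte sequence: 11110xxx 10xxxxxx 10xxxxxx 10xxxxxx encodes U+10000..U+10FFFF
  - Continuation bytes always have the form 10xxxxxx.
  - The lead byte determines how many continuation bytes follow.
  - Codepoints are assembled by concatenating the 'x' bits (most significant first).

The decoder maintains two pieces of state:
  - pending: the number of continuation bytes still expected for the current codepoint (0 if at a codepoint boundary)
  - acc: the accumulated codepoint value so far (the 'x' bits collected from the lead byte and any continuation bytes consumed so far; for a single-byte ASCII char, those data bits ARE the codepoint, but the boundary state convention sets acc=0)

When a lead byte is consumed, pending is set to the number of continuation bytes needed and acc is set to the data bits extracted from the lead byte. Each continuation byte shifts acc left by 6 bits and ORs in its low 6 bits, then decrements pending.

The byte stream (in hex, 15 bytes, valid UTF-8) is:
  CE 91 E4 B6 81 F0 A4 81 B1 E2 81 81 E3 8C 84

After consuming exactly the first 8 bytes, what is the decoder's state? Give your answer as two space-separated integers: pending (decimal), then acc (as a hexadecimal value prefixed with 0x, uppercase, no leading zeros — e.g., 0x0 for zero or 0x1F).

Byte[0]=CE: 2-byte lead. pending=1, acc=0xE
Byte[1]=91: continuation. acc=(acc<<6)|0x11=0x391, pending=0
Byte[2]=E4: 3-byte lead. pending=2, acc=0x4
Byte[3]=B6: continuation. acc=(acc<<6)|0x36=0x136, pending=1
Byte[4]=81: continuation. acc=(acc<<6)|0x01=0x4D81, pending=0
Byte[5]=F0: 4-byte lead. pending=3, acc=0x0
Byte[6]=A4: continuation. acc=(acc<<6)|0x24=0x24, pending=2
Byte[7]=81: continuation. acc=(acc<<6)|0x01=0x901, pending=1

Answer: 1 0x901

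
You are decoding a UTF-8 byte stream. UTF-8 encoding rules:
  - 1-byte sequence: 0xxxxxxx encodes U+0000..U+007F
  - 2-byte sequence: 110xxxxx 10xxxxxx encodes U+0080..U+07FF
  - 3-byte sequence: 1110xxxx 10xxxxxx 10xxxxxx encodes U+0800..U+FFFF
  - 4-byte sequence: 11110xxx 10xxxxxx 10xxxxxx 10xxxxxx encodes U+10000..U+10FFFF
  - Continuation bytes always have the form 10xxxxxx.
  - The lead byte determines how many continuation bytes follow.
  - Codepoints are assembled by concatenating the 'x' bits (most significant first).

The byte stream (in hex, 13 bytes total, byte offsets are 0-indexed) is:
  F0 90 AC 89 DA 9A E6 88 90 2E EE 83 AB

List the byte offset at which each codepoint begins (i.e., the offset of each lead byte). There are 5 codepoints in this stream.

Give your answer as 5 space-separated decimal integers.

Byte[0]=F0: 4-byte lead, need 3 cont bytes. acc=0x0
Byte[1]=90: continuation. acc=(acc<<6)|0x10=0x10
Byte[2]=AC: continuation. acc=(acc<<6)|0x2C=0x42C
Byte[3]=89: continuation. acc=(acc<<6)|0x09=0x10B09
Completed: cp=U+10B09 (starts at byte 0)
Byte[4]=DA: 2-byte lead, need 1 cont bytes. acc=0x1A
Byte[5]=9A: continuation. acc=(acc<<6)|0x1A=0x69A
Completed: cp=U+069A (starts at byte 4)
Byte[6]=E6: 3-byte lead, need 2 cont bytes. acc=0x6
Byte[7]=88: continuation. acc=(acc<<6)|0x08=0x188
Byte[8]=90: continuation. acc=(acc<<6)|0x10=0x6210
Completed: cp=U+6210 (starts at byte 6)
Byte[9]=2E: 1-byte ASCII. cp=U+002E
Byte[10]=EE: 3-byte lead, need 2 cont bytes. acc=0xE
Byte[11]=83: continuation. acc=(acc<<6)|0x03=0x383
Byte[12]=AB: continuation. acc=(acc<<6)|0x2B=0xE0EB
Completed: cp=U+E0EB (starts at byte 10)

Answer: 0 4 6 9 10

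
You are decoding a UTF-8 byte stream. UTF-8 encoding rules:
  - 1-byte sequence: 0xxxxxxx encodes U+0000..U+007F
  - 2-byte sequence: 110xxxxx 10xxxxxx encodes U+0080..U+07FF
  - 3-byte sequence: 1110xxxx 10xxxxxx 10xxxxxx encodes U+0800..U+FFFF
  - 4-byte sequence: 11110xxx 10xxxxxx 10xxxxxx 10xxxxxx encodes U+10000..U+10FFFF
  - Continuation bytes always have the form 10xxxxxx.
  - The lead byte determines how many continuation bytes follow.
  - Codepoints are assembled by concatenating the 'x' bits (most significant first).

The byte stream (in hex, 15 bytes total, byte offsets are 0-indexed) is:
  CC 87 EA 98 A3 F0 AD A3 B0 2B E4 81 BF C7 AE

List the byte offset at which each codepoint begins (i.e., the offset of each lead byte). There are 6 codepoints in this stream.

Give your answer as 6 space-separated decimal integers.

Answer: 0 2 5 9 10 13

Derivation:
Byte[0]=CC: 2-byte lead, need 1 cont bytes. acc=0xC
Byte[1]=87: continuation. acc=(acc<<6)|0x07=0x307
Completed: cp=U+0307 (starts at byte 0)
Byte[2]=EA: 3-byte lead, need 2 cont bytes. acc=0xA
Byte[3]=98: continuation. acc=(acc<<6)|0x18=0x298
Byte[4]=A3: continuation. acc=(acc<<6)|0x23=0xA623
Completed: cp=U+A623 (starts at byte 2)
Byte[5]=F0: 4-byte lead, need 3 cont bytes. acc=0x0
Byte[6]=AD: continuation. acc=(acc<<6)|0x2D=0x2D
Byte[7]=A3: continuation. acc=(acc<<6)|0x23=0xB63
Byte[8]=B0: continuation. acc=(acc<<6)|0x30=0x2D8F0
Completed: cp=U+2D8F0 (starts at byte 5)
Byte[9]=2B: 1-byte ASCII. cp=U+002B
Byte[10]=E4: 3-byte lead, need 2 cont bytes. acc=0x4
Byte[11]=81: continuation. acc=(acc<<6)|0x01=0x101
Byte[12]=BF: continuation. acc=(acc<<6)|0x3F=0x407F
Completed: cp=U+407F (starts at byte 10)
Byte[13]=C7: 2-byte lead, need 1 cont bytes. acc=0x7
Byte[14]=AE: continuation. acc=(acc<<6)|0x2E=0x1EE
Completed: cp=U+01EE (starts at byte 13)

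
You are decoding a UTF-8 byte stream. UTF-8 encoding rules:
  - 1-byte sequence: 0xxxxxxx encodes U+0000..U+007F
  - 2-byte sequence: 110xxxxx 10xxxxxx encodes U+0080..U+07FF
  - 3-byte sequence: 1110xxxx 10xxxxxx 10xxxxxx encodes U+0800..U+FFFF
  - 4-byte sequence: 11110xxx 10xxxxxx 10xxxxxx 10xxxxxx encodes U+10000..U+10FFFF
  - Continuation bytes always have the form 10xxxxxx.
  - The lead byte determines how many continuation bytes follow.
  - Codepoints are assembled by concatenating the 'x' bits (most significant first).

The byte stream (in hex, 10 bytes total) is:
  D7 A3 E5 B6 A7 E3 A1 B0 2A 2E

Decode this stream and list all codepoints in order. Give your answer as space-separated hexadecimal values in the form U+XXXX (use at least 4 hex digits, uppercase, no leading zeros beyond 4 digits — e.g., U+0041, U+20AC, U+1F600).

Byte[0]=D7: 2-byte lead, need 1 cont bytes. acc=0x17
Byte[1]=A3: continuation. acc=(acc<<6)|0x23=0x5E3
Completed: cp=U+05E3 (starts at byte 0)
Byte[2]=E5: 3-byte lead, need 2 cont bytes. acc=0x5
Byte[3]=B6: continuation. acc=(acc<<6)|0x36=0x176
Byte[4]=A7: continuation. acc=(acc<<6)|0x27=0x5DA7
Completed: cp=U+5DA7 (starts at byte 2)
Byte[5]=E3: 3-byte lead, need 2 cont bytes. acc=0x3
Byte[6]=A1: continuation. acc=(acc<<6)|0x21=0xE1
Byte[7]=B0: continuation. acc=(acc<<6)|0x30=0x3870
Completed: cp=U+3870 (starts at byte 5)
Byte[8]=2A: 1-byte ASCII. cp=U+002A
Byte[9]=2E: 1-byte ASCII. cp=U+002E

Answer: U+05E3 U+5DA7 U+3870 U+002A U+002E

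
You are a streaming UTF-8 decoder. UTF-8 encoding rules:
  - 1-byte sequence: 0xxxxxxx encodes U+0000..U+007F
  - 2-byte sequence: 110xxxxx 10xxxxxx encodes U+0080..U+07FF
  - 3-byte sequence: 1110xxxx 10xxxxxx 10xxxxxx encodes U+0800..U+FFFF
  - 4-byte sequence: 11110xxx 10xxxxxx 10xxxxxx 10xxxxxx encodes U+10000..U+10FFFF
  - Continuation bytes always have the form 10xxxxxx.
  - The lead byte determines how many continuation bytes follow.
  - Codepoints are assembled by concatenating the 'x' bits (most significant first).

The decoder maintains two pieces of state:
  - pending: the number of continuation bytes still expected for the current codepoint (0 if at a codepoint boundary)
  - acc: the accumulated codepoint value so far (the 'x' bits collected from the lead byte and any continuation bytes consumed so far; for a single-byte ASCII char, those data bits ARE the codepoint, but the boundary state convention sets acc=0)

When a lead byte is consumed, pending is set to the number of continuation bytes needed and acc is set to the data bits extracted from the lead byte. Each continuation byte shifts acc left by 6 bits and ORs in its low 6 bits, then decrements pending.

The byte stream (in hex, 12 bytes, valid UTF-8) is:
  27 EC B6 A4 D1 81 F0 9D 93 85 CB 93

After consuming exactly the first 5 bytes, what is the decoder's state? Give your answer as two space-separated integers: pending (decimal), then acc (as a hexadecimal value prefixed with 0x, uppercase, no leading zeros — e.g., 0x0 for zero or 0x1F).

Byte[0]=27: 1-byte. pending=0, acc=0x0
Byte[1]=EC: 3-byte lead. pending=2, acc=0xC
Byte[2]=B6: continuation. acc=(acc<<6)|0x36=0x336, pending=1
Byte[3]=A4: continuation. acc=(acc<<6)|0x24=0xCDA4, pending=0
Byte[4]=D1: 2-byte lead. pending=1, acc=0x11

Answer: 1 0x11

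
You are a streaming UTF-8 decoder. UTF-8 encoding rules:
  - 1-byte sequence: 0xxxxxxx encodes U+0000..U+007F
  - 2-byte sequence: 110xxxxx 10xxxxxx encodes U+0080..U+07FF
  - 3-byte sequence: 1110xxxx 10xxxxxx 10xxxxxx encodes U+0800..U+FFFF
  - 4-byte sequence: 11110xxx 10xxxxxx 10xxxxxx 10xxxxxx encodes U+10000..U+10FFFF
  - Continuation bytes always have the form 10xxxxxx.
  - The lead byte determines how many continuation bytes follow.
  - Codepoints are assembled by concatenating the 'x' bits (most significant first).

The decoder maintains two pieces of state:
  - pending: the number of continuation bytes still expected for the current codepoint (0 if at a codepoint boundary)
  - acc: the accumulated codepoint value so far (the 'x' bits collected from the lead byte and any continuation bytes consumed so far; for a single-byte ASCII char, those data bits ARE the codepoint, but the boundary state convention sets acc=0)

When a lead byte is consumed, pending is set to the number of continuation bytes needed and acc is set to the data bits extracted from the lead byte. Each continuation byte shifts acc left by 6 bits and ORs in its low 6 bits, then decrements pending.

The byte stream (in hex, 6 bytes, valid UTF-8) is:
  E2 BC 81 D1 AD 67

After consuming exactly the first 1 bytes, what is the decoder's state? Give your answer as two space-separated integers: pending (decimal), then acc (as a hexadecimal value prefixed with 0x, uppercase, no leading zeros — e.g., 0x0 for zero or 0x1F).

Byte[0]=E2: 3-byte lead. pending=2, acc=0x2

Answer: 2 0x2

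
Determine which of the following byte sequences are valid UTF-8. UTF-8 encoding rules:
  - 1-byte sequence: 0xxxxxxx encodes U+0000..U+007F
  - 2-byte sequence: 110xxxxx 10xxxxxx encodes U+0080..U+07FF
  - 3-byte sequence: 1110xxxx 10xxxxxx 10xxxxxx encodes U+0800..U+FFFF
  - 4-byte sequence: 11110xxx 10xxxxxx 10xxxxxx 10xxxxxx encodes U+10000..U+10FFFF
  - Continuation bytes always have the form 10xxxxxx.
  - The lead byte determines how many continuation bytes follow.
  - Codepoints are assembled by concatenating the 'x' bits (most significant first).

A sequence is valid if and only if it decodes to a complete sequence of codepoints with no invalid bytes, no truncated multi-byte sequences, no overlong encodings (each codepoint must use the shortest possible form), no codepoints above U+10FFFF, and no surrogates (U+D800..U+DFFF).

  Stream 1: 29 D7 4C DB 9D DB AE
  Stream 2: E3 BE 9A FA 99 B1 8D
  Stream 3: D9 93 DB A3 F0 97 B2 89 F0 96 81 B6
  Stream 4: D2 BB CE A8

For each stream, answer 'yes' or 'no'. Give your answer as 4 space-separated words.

Answer: no no yes yes

Derivation:
Stream 1: error at byte offset 2. INVALID
Stream 2: error at byte offset 3. INVALID
Stream 3: decodes cleanly. VALID
Stream 4: decodes cleanly. VALID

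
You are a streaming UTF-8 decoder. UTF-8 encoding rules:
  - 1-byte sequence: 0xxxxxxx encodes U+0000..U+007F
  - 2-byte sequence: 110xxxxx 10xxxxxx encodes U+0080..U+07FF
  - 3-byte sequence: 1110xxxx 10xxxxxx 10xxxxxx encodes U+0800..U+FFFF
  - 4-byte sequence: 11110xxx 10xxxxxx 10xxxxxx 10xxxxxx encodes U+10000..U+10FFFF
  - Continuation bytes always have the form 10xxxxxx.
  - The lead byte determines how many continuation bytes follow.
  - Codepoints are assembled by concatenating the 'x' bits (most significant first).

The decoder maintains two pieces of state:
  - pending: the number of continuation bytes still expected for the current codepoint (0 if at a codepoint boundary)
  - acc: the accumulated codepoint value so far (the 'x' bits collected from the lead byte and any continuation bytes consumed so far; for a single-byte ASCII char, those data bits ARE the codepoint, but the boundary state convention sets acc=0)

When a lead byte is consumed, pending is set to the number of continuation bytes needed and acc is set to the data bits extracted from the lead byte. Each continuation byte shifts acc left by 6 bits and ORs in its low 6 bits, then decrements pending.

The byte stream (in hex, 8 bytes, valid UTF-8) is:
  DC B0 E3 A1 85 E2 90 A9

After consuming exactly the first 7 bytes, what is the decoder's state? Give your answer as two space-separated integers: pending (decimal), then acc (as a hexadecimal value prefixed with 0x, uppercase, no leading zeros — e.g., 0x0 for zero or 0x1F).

Answer: 1 0x90

Derivation:
Byte[0]=DC: 2-byte lead. pending=1, acc=0x1C
Byte[1]=B0: continuation. acc=(acc<<6)|0x30=0x730, pending=0
Byte[2]=E3: 3-byte lead. pending=2, acc=0x3
Byte[3]=A1: continuation. acc=(acc<<6)|0x21=0xE1, pending=1
Byte[4]=85: continuation. acc=(acc<<6)|0x05=0x3845, pending=0
Byte[5]=E2: 3-byte lead. pending=2, acc=0x2
Byte[6]=90: continuation. acc=(acc<<6)|0x10=0x90, pending=1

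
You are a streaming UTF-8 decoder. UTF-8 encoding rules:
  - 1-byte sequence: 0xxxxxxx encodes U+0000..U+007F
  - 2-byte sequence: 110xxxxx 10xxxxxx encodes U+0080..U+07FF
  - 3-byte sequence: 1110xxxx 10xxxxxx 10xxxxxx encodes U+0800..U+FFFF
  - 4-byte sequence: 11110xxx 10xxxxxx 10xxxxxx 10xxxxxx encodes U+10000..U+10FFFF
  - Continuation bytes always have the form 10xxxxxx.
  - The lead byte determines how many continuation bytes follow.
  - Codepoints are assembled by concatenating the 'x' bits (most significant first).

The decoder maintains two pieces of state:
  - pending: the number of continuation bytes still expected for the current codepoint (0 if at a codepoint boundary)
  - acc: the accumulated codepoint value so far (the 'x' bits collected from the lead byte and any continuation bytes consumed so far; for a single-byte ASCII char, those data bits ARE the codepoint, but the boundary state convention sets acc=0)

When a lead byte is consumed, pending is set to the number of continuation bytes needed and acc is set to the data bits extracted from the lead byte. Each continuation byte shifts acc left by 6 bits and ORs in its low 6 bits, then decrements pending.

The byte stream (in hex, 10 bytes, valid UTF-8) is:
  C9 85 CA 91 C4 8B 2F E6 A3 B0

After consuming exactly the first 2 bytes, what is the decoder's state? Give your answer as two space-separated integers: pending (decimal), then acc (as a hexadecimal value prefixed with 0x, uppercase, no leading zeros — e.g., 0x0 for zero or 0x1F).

Answer: 0 0x245

Derivation:
Byte[0]=C9: 2-byte lead. pending=1, acc=0x9
Byte[1]=85: continuation. acc=(acc<<6)|0x05=0x245, pending=0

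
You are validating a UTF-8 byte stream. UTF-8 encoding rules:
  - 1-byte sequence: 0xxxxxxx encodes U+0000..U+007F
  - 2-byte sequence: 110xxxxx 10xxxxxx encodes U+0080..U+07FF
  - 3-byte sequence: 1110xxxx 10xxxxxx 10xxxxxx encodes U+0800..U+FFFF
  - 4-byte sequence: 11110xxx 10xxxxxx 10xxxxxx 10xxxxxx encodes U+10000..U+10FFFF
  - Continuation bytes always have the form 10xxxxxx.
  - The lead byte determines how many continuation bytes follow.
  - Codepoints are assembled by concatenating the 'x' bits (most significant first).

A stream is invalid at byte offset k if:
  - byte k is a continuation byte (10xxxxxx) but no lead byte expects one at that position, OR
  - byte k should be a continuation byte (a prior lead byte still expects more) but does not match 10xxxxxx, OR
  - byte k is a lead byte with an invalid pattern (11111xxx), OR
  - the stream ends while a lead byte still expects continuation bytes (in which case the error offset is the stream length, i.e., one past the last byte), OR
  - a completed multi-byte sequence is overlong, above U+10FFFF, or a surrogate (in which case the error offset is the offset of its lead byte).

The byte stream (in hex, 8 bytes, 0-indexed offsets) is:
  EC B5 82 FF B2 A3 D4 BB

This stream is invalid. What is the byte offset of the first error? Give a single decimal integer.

Byte[0]=EC: 3-byte lead, need 2 cont bytes. acc=0xC
Byte[1]=B5: continuation. acc=(acc<<6)|0x35=0x335
Byte[2]=82: continuation. acc=(acc<<6)|0x02=0xCD42
Completed: cp=U+CD42 (starts at byte 0)
Byte[3]=FF: INVALID lead byte (not 0xxx/110x/1110/11110)

Answer: 3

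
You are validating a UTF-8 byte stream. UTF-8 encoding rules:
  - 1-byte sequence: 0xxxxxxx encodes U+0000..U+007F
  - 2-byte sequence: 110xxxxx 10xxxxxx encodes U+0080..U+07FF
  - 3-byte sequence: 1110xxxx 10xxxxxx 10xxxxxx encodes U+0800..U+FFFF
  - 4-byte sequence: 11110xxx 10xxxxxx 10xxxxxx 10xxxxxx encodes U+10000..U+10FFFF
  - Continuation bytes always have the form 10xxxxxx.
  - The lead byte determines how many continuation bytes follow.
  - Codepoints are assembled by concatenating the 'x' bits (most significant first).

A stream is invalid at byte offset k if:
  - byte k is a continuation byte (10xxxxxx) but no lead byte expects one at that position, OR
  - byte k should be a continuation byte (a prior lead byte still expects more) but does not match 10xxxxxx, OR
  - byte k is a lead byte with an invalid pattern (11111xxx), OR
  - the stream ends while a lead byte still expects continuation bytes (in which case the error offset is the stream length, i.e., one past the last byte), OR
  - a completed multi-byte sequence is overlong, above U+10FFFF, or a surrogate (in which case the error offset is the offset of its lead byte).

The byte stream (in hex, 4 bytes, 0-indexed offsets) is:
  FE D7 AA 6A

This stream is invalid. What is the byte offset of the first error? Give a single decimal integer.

Answer: 0

Derivation:
Byte[0]=FE: INVALID lead byte (not 0xxx/110x/1110/11110)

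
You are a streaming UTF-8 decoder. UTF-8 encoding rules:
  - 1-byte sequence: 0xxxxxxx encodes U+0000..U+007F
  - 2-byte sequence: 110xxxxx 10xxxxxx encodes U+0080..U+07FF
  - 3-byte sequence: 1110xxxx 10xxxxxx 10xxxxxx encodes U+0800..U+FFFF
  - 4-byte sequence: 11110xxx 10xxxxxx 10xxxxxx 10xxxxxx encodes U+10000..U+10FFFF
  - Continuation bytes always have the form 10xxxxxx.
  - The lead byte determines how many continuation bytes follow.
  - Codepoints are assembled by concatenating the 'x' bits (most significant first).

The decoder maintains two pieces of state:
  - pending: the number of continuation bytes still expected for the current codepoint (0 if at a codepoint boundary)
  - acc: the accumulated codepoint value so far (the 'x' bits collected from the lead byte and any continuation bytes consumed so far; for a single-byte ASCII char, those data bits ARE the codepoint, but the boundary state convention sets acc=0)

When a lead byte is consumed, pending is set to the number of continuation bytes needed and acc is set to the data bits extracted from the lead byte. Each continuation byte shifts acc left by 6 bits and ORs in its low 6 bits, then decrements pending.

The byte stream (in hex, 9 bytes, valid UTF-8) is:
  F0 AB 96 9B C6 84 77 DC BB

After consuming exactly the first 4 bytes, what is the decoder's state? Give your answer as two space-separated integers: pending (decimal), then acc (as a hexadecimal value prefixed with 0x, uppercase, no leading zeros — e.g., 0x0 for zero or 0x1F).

Byte[0]=F0: 4-byte lead. pending=3, acc=0x0
Byte[1]=AB: continuation. acc=(acc<<6)|0x2B=0x2B, pending=2
Byte[2]=96: continuation. acc=(acc<<6)|0x16=0xAD6, pending=1
Byte[3]=9B: continuation. acc=(acc<<6)|0x1B=0x2B59B, pending=0

Answer: 0 0x2B59B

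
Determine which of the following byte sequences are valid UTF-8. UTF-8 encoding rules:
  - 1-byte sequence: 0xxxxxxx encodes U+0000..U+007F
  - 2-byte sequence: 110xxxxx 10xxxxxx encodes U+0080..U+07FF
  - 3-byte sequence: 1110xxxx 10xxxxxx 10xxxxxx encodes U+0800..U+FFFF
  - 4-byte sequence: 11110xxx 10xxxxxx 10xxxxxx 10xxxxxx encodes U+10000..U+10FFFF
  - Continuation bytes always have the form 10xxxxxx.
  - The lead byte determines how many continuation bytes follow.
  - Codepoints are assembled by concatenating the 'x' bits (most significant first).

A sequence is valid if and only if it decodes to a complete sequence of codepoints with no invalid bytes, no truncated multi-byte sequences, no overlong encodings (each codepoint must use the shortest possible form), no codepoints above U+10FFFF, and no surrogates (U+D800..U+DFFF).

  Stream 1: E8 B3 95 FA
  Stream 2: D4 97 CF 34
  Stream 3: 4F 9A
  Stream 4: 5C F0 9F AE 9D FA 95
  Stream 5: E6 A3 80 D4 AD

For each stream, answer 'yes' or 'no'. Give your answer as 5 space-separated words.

Answer: no no no no yes

Derivation:
Stream 1: error at byte offset 3. INVALID
Stream 2: error at byte offset 3. INVALID
Stream 3: error at byte offset 1. INVALID
Stream 4: error at byte offset 5. INVALID
Stream 5: decodes cleanly. VALID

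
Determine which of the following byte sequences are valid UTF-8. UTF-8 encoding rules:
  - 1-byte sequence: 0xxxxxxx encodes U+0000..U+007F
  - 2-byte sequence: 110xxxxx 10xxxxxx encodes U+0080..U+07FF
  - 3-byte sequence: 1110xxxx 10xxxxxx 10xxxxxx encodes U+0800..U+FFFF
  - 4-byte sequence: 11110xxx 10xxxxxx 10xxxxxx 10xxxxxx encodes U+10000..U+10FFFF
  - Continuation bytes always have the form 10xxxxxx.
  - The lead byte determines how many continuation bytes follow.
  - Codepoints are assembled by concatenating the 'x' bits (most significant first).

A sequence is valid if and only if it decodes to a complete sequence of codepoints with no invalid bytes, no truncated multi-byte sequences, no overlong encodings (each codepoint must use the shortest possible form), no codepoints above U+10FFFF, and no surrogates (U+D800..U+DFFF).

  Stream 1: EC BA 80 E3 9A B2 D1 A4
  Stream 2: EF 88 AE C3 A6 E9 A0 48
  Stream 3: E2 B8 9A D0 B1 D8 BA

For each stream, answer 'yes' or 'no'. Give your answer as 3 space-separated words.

Stream 1: decodes cleanly. VALID
Stream 2: error at byte offset 7. INVALID
Stream 3: decodes cleanly. VALID

Answer: yes no yes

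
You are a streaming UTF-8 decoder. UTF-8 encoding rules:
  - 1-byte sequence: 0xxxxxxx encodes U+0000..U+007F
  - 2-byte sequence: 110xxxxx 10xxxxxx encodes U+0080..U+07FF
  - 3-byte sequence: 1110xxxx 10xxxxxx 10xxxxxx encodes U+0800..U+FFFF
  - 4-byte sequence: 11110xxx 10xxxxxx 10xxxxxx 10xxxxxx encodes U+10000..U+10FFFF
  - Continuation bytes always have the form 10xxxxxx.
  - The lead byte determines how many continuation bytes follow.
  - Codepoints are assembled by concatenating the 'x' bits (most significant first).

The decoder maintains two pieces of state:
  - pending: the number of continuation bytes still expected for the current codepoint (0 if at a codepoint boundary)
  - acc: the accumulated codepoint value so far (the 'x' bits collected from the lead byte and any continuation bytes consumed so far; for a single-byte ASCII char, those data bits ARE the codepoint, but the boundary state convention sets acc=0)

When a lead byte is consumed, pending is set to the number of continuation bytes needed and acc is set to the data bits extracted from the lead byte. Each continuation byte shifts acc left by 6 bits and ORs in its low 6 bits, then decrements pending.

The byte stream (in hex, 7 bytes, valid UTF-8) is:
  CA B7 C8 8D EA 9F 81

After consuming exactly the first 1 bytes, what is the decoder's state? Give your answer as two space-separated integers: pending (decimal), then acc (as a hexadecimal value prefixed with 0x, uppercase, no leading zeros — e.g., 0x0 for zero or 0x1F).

Byte[0]=CA: 2-byte lead. pending=1, acc=0xA

Answer: 1 0xA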